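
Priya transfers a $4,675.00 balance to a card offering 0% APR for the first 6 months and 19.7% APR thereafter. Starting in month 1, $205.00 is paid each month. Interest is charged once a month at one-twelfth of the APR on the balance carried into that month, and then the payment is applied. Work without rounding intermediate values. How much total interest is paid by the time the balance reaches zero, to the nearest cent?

Promo months 1–6 at r₀ = 0%/12 = 0; months 7+ at r₁ = 19.7%/12 = 0.0164167.
After month 6 (no interest yet): B = $4,675.00 − 6·$205.00 = $3,445.00.
Then at r₁ with $205.00/mo: n₂ = −ln(1 − r₁·B/P)/ln(1+r₁) ≈ 19.82 → 20 more payments.
Total paid = 25·$205.00 + $169.12 = $5,294.12; interest = $5,294.12 − $4,675.00 = $619.12.

$619.12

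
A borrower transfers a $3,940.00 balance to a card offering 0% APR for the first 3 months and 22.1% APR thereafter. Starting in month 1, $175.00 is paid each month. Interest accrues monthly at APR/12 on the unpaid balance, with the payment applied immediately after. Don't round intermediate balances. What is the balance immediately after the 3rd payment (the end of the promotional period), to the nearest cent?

$3,415.00

Promo months 1–3 at r₀ = 0%/12 = 0; months 4+ at r₁ = 22.1%/12 = 0.0184167.
After month 3 (no interest yet): B = $3,940.00 − 3·$175.00 = $3,415.00.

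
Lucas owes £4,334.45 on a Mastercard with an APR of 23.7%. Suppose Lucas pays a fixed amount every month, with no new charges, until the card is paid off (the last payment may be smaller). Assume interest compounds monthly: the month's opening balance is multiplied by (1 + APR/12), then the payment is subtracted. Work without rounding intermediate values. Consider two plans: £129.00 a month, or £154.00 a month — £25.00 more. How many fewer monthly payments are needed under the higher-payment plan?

14 fewer payments

Monthly rate r = 23.7%/12 = 1.975% = 0.01975.
At £129.00/mo: n = ⌈−ln(1 − rB₀/P)/ln(1+r)⌉ = 56 payments (last £91.38); total interest = total paid − £4,334.45 = £2,851.93.
At £154.00/mo: 42 payments (last £77.55); total interest £2,057.10.
Payments saved = 56 − 42 = 14.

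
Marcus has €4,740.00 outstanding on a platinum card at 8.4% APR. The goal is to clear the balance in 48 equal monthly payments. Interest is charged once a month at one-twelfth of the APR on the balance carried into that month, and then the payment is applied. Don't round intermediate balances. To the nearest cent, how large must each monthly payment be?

€116.61

Monthly rate r = 8.4%/12 = 0.7% = 0.007.
Level-payment amortization: P = B₀·r / (1 − (1+r)^(−n)) = 4740.00·0.007 / (1 − 1.007^(−48)).
Denominator 1 − (1+r)^(−48) = 0.284539909.
P = 33.18 / 0.284539909 ≈ 116.61.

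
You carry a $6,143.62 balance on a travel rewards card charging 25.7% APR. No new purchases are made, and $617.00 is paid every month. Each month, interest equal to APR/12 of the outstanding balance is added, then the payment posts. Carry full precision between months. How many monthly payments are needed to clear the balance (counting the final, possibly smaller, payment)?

Monthly rate r = 25.7%/12 = 2.14167% = 0.0214167.
Recurrence: B ← B·(1+r) − $617.00.
Month 1: interest $131.58; balance after payment $5,658.20.
Month 2: interest $121.18; balance after payment $5,162.38.
Closed form: n = −ln(1 − rB₀/P)/ln(1+r) = −ln(0.78675)/ln(1.02142) ≈ 11.319, so the balance reaches zero during payment 12.

12 months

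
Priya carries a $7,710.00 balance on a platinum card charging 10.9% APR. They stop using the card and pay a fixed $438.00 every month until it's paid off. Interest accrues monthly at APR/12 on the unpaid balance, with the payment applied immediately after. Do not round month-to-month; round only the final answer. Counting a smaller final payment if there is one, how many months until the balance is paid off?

Monthly rate r = 10.9%/12 = 0.908333% = 0.00908333.
Recurrence: B ← B·(1+r) − $438.00.
Month 1: interest $70.03; balance after payment $7,342.03.
Month 2: interest $66.69; balance after payment $6,970.72.
Closed form: n = −ln(1 − rB₀/P)/ln(1+r) = −ln(0.84011)/ln(1.00908) ≈ 19.268, so the balance reaches zero during payment 20.

20 payments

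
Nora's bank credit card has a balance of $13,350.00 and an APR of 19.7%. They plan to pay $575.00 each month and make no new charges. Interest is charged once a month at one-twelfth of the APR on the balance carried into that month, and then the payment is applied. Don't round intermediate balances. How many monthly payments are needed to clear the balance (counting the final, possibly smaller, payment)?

Monthly rate r = 19.7%/12 = 1.64167% = 0.0164167.
Recurrence: B ← B·(1+r) − $575.00.
Month 1: interest $219.16; balance after payment $12,994.16.
Month 2: interest $213.32; balance after payment $12,632.48.
Closed form: n = −ln(1 − rB₀/P)/ln(1+r) = −ln(0.61885)/ln(1.01642) ≈ 29.472, so the balance reaches zero during payment 30.

30 payments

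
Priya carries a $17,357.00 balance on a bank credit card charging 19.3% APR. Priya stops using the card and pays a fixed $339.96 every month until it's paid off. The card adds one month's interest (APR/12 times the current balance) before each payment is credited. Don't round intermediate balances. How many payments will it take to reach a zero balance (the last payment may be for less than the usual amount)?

Monthly rate r = 19.3%/12 = 1.60833% = 0.0160833.
Recurrence: B ← B·(1+r) − $339.96.
Month 1: interest $279.16; balance after payment $17,296.20.
Month 2: interest $278.18; balance after payment $17,234.42.
Closed form: n = −ln(1 − rB₀/P)/ln(1+r) = −ln(0.17885)/ln(1.01608) ≈ 107.877, so the balance reaches zero during payment 108.

108 payments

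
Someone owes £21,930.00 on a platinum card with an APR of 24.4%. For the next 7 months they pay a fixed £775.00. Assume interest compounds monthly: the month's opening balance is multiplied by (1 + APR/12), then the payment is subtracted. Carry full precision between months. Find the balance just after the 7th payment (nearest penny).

Monthly rate r = 24.4%/12 = 2.03333% = 0.0203333.
Each month: B ← B·(1+r) − £775.00.
Month 1: interest £445.91; balance after payment £21,600.91.
Month 2: interest £439.22; balance after payment £21,265.13.
Month 3: interest £432.39; balance after payment £20,922.52.
Month 4: interest £425.42; balance after payment £20,572.94.
Month 5: interest £418.32; balance after payment £20,216.26.
Month 6: interest £411.06; balance after payment £19,852.32.
Month 7: interest £403.66; balance after payment £19,480.99.

£19,480.99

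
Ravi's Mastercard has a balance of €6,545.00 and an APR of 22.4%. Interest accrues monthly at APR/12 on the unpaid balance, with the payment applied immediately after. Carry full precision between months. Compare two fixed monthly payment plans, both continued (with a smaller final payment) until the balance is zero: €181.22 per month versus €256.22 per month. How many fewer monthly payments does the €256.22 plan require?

Monthly rate r = 22.4%/12 = 1.86667% = 0.0186667.
At €181.22/mo: n = ⌈−ln(1 − rB₀/P)/ln(1+r)⌉ = 61 payments (last €115.12); total interest = total paid − €6,545.00 = €4,443.32.
At €256.22/mo: 36 payments (last €7.52); total interest €2,430.22.
Payments saved = 61 − 36 = 25.

25 fewer payments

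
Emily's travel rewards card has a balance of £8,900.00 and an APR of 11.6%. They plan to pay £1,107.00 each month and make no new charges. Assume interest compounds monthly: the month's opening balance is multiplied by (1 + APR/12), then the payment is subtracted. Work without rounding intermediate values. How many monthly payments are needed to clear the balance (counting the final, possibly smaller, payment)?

Monthly rate r = 11.6%/12 = 0.966667% = 0.00966667.
Recurrence: B ← B·(1+r) − £1,107.00.
Month 1: interest £86.03; balance after payment £7,879.03.
Month 2: interest £76.16; balance after payment £6,848.20.
Closed form: n = −ln(1 − rB₀/P)/ln(1+r) = −ln(0.92228)/ln(1.00967) ≈ 8.410, so the balance reaches zero during payment 9.

9 payments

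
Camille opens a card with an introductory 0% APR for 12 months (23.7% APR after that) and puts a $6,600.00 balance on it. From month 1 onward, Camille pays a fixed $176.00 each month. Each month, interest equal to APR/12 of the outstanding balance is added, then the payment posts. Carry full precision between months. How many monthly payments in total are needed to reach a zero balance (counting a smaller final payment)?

48 payments

Promo months 1–12 at r₀ = 0%/12 = 0; months 13+ at r₁ = 23.7%/12 = 0.01975.
After month 12 (no interest yet): B = $6,600.00 − 12·$176.00 = $4,488.00.
Then at r₁ with $176.00/mo: n₂ = −ln(1 − r₁·B/P)/ln(1+r₁) ≈ 35.81 → 36 more payments.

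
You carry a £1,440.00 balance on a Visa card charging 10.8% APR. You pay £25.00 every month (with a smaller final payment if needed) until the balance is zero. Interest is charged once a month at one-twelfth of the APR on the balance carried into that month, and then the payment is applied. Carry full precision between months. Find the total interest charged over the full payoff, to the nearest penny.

£598.71

Monthly rate r = 10.8%/12 = 0.9% = 0.009.
Payoff takes n = ⌈−ln(1 − rB₀/P)/ln(1+r)⌉ = ⌈81.547⌉ = 82 payments; the last is £13.71.
Total paid = 81·£25.00 + £13.71 = £2,038.71.
Total interest = total paid − principal = £2,038.71 − £1,440.00 = £598.71.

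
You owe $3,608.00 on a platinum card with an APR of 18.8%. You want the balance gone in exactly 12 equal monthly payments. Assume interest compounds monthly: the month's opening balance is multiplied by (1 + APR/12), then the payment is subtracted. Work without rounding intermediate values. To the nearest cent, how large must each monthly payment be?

$332.16

Monthly rate r = 18.8%/12 = 1.56667% = 0.0156667.
Level-payment amortization: P = B₀·r / (1 − (1+r)^(−n)) = 3608.00·0.0156667 / (1 − 1.01567^(−12)).
Denominator 1 − (1+r)^(−12) = 0.170176736.
P = 56.5253 / 0.170176736 ≈ 332.16.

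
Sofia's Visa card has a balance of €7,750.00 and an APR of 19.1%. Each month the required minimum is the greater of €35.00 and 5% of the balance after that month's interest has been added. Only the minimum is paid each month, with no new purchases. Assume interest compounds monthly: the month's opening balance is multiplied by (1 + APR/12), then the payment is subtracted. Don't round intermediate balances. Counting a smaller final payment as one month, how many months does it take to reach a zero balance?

92 months

Monthly rate r = 19.1%/12 = 1.59167% = 0.0159167.
While 5% of the post-interest balance exceeds €35.00, each month B ← (B·(1+r))·(1 − 0.05), i.e. B shrinks by the factor (1+r)·0.95 = 0.96512.
This holds for months 1–69. Entering month 70 the balance is €669.02; 5% of the post-interest balance is now below €35.00, so the flat €35.00 minimum applies from here.
From month 70 a fixed €35.00 at rate r clears €669.02 in 23 more payments. Total: 69 + 23 = 92 months.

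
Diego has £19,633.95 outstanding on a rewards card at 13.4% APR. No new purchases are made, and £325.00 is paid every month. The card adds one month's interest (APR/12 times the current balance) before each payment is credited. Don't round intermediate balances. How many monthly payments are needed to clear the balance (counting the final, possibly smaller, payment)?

Monthly rate r = 13.4%/12 = 1.11667% = 0.0111667.
Recurrence: B ← B·(1+r) − £325.00.
Month 1: interest £219.25; balance after payment £19,528.20.
Month 2: interest £218.06; balance after payment £19,421.26.
Closed form: n = −ln(1 − rB₀/P)/ln(1+r) = −ln(0.3254)/ln(1.01117) ≈ 101.101, so the balance reaches zero during payment 102.

102 payments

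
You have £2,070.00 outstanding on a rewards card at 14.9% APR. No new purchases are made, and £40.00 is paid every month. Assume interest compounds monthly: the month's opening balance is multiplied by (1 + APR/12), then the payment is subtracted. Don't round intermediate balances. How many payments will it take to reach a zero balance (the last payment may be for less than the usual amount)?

84 months

Monthly rate r = 14.9%/12 = 1.24167% = 0.0124167.
Recurrence: B ← B·(1+r) − £40.00.
Month 1: interest £25.70; balance after payment £2,055.70.
Month 2: interest £25.52; balance after payment £2,041.23.
Closed form: n = −ln(1 − rB₀/P)/ln(1+r) = −ln(0.35744)/ln(1.01242) ≈ 83.369, so the balance reaches zero during payment 84.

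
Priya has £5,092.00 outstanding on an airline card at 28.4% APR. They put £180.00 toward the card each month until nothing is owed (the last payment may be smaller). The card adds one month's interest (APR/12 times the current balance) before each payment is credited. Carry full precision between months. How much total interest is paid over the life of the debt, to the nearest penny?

£3,428.38

Monthly rate r = 28.4%/12 = 2.36667% = 0.0236667.
Payoff takes n = ⌈−ln(1 − rB₀/P)/ln(1+r)⌉ = ⌈47.333⌉ = 48 payments; the last is £60.38.
Total paid = 47·£180.00 + £60.38 = £8,520.38.
Total interest = total paid − principal = £8,520.38 − £5,092.00 = £3,428.38.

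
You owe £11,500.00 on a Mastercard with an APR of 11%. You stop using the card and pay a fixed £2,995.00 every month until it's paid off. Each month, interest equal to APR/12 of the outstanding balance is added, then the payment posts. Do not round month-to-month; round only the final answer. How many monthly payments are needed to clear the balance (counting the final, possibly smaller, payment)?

Monthly rate r = 11%/12 = 0.916667% = 0.00916667.
Recurrence: B ← B·(1+r) − £2,995.00.
Month 1: interest £105.42; balance after payment £8,610.42.
Month 2: interest £78.93; balance after payment £5,694.35.
Month 3: interest £52.20; balance after payment £2,751.54.
Month 4: interest £25.22; balance after payment £0.00.

4 months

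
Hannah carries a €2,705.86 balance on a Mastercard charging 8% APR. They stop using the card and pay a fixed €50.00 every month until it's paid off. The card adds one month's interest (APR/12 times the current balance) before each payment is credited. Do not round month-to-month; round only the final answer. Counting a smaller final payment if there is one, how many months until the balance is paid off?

68 payments

Monthly rate r = 8%/12 = 0.666667% = 0.00666667.
Recurrence: B ← B·(1+r) − €50.00.
Month 1: interest €18.04; balance after payment €2,673.90.
Month 2: interest €17.83; balance after payment €2,641.73.
Closed form: n = −ln(1 − rB₀/P)/ln(1+r) = −ln(0.63922)/ln(1.00667) ≈ 67.350, so the balance reaches zero during payment 68.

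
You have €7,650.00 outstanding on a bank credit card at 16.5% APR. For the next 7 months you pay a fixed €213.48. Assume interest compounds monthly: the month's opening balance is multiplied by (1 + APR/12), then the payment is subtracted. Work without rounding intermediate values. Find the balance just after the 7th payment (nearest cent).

€6,859.96

Monthly rate r = 16.5%/12 = 1.375% = 0.01375.
Each month: B ← B·(1+r) − €213.48.
Month 1: interest €105.19; balance after payment €7,541.71.
Month 2: interest €103.70; balance after payment €7,431.93.
Month 3: interest €102.19; balance after payment €7,320.63.
Month 4: interest €100.66; balance after payment €7,207.81.
Month 5: interest €99.11; balance after payment €7,093.44.
Month 6: interest €97.53; balance after payment €6,977.50.
Month 7: interest €95.94; balance after payment €6,859.96.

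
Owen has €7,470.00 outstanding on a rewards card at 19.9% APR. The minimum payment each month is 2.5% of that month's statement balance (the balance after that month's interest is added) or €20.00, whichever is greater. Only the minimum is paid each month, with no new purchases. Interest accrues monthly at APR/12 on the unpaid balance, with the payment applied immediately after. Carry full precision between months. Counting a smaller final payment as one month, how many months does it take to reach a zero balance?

Monthly rate r = 19.9%/12 = 1.65833% = 0.0165833.
While 2.5% of the post-interest balance exceeds €20.00, each month B ← (B·(1+r))·(1 − 0.025), i.e. B shrinks by the factor (1+r)·0.975 = 0.99117.
This holds for months 1–254. Entering month 255 the balance is €784.89; 2.5% of the post-interest balance is now below €20.00, so the flat €20.00 minimum applies from here.
From month 255 a fixed €20.00 at rate r clears €784.89 in 64 more payments. Total: 254 + 64 = 318 months.

318 months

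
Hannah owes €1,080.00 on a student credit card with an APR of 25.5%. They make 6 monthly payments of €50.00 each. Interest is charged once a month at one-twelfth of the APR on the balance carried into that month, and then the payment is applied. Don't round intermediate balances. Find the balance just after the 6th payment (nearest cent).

€908.83

Monthly rate r = 25.5%/12 = 2.125% = 0.02125.
Each month: B ← B·(1+r) − €50.00.
Month 1: interest €22.95; balance after payment €1,052.95.
Month 2: interest €22.38; balance after payment €1,025.33.
Month 3: interest €21.79; balance after payment €997.11.
Month 4: interest €21.19; balance after payment €968.30.
Month 5: interest €20.58; balance after payment €938.88.
Month 6: interest €19.95; balance after payment €908.83.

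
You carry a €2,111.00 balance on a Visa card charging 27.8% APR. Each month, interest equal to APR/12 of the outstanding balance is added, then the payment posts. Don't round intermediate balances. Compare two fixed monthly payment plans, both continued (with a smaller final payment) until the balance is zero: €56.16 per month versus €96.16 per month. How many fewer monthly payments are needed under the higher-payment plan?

58 fewer payments

Monthly rate r = 27.8%/12 = 2.31667% = 0.0231667.
At €56.16/mo: n = ⌈−ln(1 − rB₀/P)/ln(1+r)⌉ = 90 payments (last €20.20); total interest = total paid − €2,111.00 = €2,907.44.
At €96.16/mo: 32 payments (last €2.03); total interest €871.99.
Payments saved = 90 − 32 = 58.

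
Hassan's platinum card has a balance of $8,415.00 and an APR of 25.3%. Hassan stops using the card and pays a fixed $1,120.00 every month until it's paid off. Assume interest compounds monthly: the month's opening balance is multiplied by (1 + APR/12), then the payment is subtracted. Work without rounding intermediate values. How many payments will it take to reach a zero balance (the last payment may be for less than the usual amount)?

Monthly rate r = 25.3%/12 = 2.10833% = 0.0210833.
Recurrence: B ← B·(1+r) − $1,120.00.
Month 1: interest $177.42; balance after payment $7,472.42.
Month 2: interest $157.54; balance after payment $6,509.96.
Closed form: n = −ln(1 − rB₀/P)/ln(1+r) = −ln(0.84159)/ln(1.02108) ≈ 8.266, so the balance reaches zero during payment 9.

9 payments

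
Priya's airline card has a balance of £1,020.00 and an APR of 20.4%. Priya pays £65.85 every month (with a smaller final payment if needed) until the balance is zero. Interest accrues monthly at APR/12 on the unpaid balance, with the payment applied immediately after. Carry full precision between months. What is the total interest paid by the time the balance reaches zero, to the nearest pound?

£174

Monthly rate r = 20.4%/12 = 1.7% = 0.017.
Payoff takes n = ⌈−ln(1 − rB₀/P)/ln(1+r)⌉ = ⌈18.129⌉ = 19 payments; the last is £8.58.
Total paid = 18·£65.85 + £8.58 = £1,193.88.
Total interest = total paid − principal = £1,193.88 − £1,020.00 = £173.88.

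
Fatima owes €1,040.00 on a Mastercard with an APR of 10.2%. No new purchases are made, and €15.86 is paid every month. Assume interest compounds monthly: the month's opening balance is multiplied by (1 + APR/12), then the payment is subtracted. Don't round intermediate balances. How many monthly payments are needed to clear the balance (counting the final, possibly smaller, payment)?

Monthly rate r = 10.2%/12 = 0.85% = 0.0085.
Recurrence: B ← B·(1+r) − €15.86.
Month 1: interest €8.84; balance after payment €1,032.98.
Month 2: interest €8.78; balance after payment €1,025.90.
Closed form: n = −ln(1 − rB₀/P)/ln(1+r) = −ln(0.44262)/ln(1.0085) ≈ 96.294, so the balance reaches zero during payment 97.

97 payments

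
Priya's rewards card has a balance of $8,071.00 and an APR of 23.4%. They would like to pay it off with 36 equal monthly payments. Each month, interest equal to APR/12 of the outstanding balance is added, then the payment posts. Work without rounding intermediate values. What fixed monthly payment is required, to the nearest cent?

$314.11

Monthly rate r = 23.4%/12 = 1.95% = 0.0195.
Level-payment amortization: P = B₀·r / (1 − (1+r)^(−n)) = 8071.00·0.0195 / (1 − 1.0195^(−36)).
Denominator 1 − (1+r)^(−36) = 0.501046911.
P = 157.385 / 0.501046911 ≈ 314.11.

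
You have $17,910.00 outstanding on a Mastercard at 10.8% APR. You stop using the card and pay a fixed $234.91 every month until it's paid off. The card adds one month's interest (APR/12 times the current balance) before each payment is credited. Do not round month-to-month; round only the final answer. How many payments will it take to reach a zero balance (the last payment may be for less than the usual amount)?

Monthly rate r = 10.8%/12 = 0.9% = 0.009.
Recurrence: B ← B·(1+r) − $234.91.
Month 1: interest $161.19; balance after payment $17,836.28.
Month 2: interest $160.53; balance after payment $17,761.90.
Closed form: n = −ln(1 − rB₀/P)/ln(1+r) = −ln(0.31382)/ln(1.009) ≈ 129.348, so the balance reaches zero during payment 130.

130 payments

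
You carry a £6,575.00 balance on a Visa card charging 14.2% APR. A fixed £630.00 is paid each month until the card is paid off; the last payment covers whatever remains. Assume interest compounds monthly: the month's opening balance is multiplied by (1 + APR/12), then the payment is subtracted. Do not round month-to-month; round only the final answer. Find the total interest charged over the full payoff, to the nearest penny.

£484.91

Monthly rate r = 14.2%/12 = 1.18333% = 0.0118333.
Payoff takes n = ⌈−ln(1 − rB₀/P)/ln(1+r)⌉ = ⌈11.205⌉ = 12 payments; the last is £129.91.
Total paid = 11·£630.00 + £129.91 = £7,059.91.
Total interest = total paid − principal = £7,059.91 − £6,575.00 = £484.91.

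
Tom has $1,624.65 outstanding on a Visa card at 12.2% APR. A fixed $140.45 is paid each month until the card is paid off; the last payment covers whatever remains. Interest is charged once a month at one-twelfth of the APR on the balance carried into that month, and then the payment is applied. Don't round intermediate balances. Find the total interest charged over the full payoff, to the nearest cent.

Monthly rate r = 12.2%/12 = 1.01667% = 0.0101667.
Payoff takes n = ⌈−ln(1 − rB₀/P)/ln(1+r)⌉ = ⌈12.369⌉ = 13 payments; the last is $51.94.
Total paid = 12·$140.45 + $51.94 = $1,737.34.
Total interest = total paid − principal = $1,737.34 − $1,624.65 = $112.69.

$112.69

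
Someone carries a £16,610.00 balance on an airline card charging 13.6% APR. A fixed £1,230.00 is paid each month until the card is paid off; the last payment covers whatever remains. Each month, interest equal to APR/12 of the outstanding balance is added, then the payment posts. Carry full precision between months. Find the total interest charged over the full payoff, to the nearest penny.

Monthly rate r = 13.6%/12 = 1.13333% = 0.0113333.
Payoff takes n = ⌈−ln(1 − rB₀/P)/ln(1+r)⌉ = ⌈14.740⌉ = 15 payments; the last is £911.01.
Total paid = 14·£1,230.00 + £911.01 = £18,131.01.
Total interest = total paid − principal = £18,131.01 − £16,610.00 = £1,521.01.

£1,521.01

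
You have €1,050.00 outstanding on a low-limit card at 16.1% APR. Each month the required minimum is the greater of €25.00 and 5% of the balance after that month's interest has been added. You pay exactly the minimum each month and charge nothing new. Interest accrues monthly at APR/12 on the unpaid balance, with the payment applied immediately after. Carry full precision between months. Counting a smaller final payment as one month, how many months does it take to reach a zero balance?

43 months

Monthly rate r = 16.1%/12 = 1.34167% = 0.0134167.
While 5% of the post-interest balance exceeds €25.00, each month B ← (B·(1+r))·(1 − 0.05), i.e. B shrinks by the factor (1+r)·0.95 = 0.96275.
This holds for months 1–20. Entering month 21 the balance is €491.39; 5% of the post-interest balance is now below €25.00, so the flat €25.00 minimum applies from here.
From month 21 a fixed €25.00 at rate r clears €491.39 in 23 more payments. Total: 20 + 23 = 43 months.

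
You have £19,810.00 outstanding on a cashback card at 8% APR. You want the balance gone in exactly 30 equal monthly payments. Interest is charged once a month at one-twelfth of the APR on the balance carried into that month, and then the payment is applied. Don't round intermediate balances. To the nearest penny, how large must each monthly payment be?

Monthly rate r = 8%/12 = 0.666667% = 0.00666667.
Level-payment amortization: P = B₀·r / (1 − (1+r)^(−n)) = 19810.00·0.00666667 / (1 − 1.00667^(−30)).
Denominator 1 − (1+r)^(−30) = 0.18072566.
P = 132.067 / 0.18072566 ≈ 730.76.

£730.76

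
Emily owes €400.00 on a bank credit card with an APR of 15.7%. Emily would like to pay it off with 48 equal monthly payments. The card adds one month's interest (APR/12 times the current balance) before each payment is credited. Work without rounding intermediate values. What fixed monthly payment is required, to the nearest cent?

Monthly rate r = 15.7%/12 = 1.30833% = 0.0130833.
Level-payment amortization: P = B₀·r / (1 − (1+r)^(−n)) = 400.00·0.0130833 / (1 − 1.01308^(−48)).
Denominator 1 − (1+r)^(−48) = 0.464164098.
P = 5.23333 / 0.464164098 ≈ 11.27.

€11.27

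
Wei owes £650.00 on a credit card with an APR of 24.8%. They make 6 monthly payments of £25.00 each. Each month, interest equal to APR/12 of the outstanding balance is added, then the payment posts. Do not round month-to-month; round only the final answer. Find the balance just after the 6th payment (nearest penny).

£576.91

Monthly rate r = 24.8%/12 = 2.06667% = 0.0206667.
Each month: B ← B·(1+r) − £25.00.
Month 1: interest £13.43; balance after payment £638.43.
Month 2: interest £13.19; balance after payment £626.63.
Month 3: interest £12.95; balance after payment £614.58.
Month 4: interest £12.70; balance after payment £602.28.
Month 5: interest £12.45; balance after payment £589.73.
Month 6: interest £12.19; balance after payment £576.91.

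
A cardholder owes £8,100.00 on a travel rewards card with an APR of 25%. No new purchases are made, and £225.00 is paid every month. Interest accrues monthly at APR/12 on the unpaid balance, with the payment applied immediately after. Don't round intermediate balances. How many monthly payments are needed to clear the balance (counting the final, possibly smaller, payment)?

68 payments

Monthly rate r = 25%/12 = 2.08333% = 0.0208333.
Recurrence: B ← B·(1+r) − £225.00.
Month 1: interest £168.75; balance after payment £8,043.75.
Month 2: interest £167.58; balance after payment £7,986.33.
Closed form: n = −ln(1 − rB₀/P)/ln(1+r) = −ln(0.25)/ln(1.02083) ≈ 67.233, so the balance reaches zero during payment 68.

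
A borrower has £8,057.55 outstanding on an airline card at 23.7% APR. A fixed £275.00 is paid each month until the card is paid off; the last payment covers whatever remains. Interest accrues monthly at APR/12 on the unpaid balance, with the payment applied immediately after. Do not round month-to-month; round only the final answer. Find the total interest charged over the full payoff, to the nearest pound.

£4,097

Monthly rate r = 23.7%/12 = 1.975% = 0.01975.
Payoff takes n = ⌈−ln(1 − rB₀/P)/ln(1+r)⌉ = ⌈44.196⌉ = 45 payments; the last is £54.27.
Total paid = 44·£275.00 + £54.27 = £12,154.27.
Total interest = total paid − principal = £12,154.27 − £8,057.55 = £4,096.72.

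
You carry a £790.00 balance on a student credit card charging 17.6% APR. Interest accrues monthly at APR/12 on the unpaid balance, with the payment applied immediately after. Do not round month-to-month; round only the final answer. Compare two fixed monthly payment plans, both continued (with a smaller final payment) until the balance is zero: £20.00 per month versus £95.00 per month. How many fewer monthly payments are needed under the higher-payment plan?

Monthly rate r = 17.6%/12 = 1.46667% = 0.0146667.
At £20.00/mo: n = ⌈−ln(1 − rB₀/P)/ln(1+r)⌉ = 60 payments (last £9.47); total interest = total paid − £790.00 = £399.47.
At £95.00/mo: 9 payments (last £88.70); total interest £58.70.
Payments saved = 60 − 9 = 51.

51 fewer payments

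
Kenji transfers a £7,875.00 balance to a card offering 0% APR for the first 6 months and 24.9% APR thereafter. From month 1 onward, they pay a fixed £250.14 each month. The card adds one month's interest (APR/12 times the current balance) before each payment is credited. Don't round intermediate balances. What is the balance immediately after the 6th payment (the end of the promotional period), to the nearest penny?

Promo months 1–6 at r₀ = 0%/12 = 0; months 7+ at r₁ = 24.9%/12 = 0.02075.
After month 6 (no interest yet): B = £7,875.00 − 6·£250.14 = £6,374.16.

£6,374.16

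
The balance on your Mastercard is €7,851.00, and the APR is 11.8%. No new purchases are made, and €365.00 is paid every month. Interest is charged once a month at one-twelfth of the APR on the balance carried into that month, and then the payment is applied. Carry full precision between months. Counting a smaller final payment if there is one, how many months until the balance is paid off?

25 payments

Monthly rate r = 11.8%/12 = 0.983333% = 0.00983333.
Recurrence: B ← B·(1+r) − €365.00.
Month 1: interest €77.20; balance after payment €7,563.20.
Month 2: interest €74.37; balance after payment €7,272.57.
Closed form: n = −ln(1 − rB₀/P)/ln(1+r) = −ln(0.78849)/ln(1.00983) ≈ 24.285, so the balance reaches zero during payment 25.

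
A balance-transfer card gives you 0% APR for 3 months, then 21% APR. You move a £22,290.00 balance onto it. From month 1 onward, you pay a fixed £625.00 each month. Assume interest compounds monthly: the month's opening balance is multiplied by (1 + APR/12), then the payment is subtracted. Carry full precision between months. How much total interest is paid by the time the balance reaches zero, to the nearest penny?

£10,126.38

Promo months 1–3 at r₀ = 0%/12 = 0; months 4+ at r₁ = 21%/12 = 0.0175.
After month 3 (no interest yet): B = £22,290.00 − 3·£625.00 = £20,415.00.
Then at r₁ with £625.00/mo: n₂ = −ln(1 − r₁·B/P)/ln(1+r₁) ≈ 48.87 → 49 more payments.
Total paid = 51·£625.00 + £541.38 = £32,416.38; interest = £32,416.38 − £22,290.00 = £10,126.38.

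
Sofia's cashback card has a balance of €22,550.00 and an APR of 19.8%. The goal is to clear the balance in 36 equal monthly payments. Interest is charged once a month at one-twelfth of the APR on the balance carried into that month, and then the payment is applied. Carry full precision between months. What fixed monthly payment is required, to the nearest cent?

€835.74

Monthly rate r = 19.8%/12 = 1.65% = 0.0165.
Level-payment amortization: P = B₀·r / (1 − (1+r)^(−n)) = 22550.00·0.0165 / (1 − 1.0165^(−36)).
Denominator 1 − (1+r)^(−36) = 0.445202861.
P = 372.075 / 0.445202861 ≈ 835.74.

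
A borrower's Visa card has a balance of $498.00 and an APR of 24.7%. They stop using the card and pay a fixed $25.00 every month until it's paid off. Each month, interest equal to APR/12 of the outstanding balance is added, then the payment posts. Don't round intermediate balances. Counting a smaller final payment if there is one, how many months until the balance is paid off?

26 months

Monthly rate r = 24.7%/12 = 2.05833% = 0.0205833.
Recurrence: B ← B·(1+r) − $25.00.
Month 1: interest $10.25; balance after payment $483.25.
Month 2: interest $9.95; balance after payment $468.20.
Closed form: n = −ln(1 − rB₀/P)/ln(1+r) = −ln(0.58998)/ln(1.02058) ≈ 25.899, so the balance reaches zero during payment 26.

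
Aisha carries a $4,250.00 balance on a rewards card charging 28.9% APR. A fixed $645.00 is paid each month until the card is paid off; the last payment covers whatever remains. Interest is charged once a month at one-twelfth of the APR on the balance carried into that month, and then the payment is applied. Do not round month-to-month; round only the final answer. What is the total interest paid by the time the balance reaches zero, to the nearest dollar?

$435

Monthly rate r = 28.9%/12 = 2.40833% = 0.0240833.
Payoff takes n = ⌈−ln(1 − rB₀/P)/ln(1+r)⌉ = ⌈7.261⌉ = 8 payments; the last is $169.74.
Total paid = 7·$645.00 + $169.74 = $4,684.74.
Total interest = total paid − principal = $4,684.74 − $4,250.00 = $434.74.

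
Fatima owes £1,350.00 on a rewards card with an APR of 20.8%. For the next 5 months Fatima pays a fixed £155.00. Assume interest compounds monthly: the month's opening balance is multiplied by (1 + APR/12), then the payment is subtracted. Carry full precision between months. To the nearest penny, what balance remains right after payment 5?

Monthly rate r = 20.8%/12 = 1.73333% = 0.0173333.
Each month: B ← B·(1+r) − £155.00.
Month 1: interest £23.40; balance after payment £1,218.40.
Month 2: interest £21.12; balance after payment £1,084.52.
Month 3: interest £18.80; balance after payment £948.32.
Month 4: interest £16.44; balance after payment £809.75.
Month 5: interest £14.04; balance after payment £668.79.

£668.79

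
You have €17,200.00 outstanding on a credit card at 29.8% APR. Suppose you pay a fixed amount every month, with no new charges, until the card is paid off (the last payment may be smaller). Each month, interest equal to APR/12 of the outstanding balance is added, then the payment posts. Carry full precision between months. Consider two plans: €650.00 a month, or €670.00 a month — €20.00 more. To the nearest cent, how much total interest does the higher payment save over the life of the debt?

Monthly rate r = 29.8%/12 = 2.48333% = 0.0248333.
At €650.00/mo: n = ⌈−ln(1 − rB₀/P)/ln(1+r)⌉ = 44 payments (last €415.45); total interest = total paid − €17,200.00 = €11,165.45.
At €670.00/mo: 42 payments (last €248.70); total interest €10,518.70.
Interest saved = €11,165.45 − €10,518.70 = €646.75.

€646.75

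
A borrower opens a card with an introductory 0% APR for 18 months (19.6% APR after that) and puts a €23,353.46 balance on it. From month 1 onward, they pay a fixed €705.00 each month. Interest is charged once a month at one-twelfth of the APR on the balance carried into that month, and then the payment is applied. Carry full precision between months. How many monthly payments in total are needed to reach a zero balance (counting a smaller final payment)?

Promo months 1–18 at r₀ = 0%/12 = 0; months 19+ at r₁ = 19.6%/12 = 0.0163333.
After month 18 (no interest yet): B = €23,353.46 − 18·€705.00 = €10,663.46.
Then at r₁ with €705.00/mo: n₂ = −ln(1 − r₁·B/P)/ln(1+r₁) ≈ 17.51 → 18 more payments.

36 payments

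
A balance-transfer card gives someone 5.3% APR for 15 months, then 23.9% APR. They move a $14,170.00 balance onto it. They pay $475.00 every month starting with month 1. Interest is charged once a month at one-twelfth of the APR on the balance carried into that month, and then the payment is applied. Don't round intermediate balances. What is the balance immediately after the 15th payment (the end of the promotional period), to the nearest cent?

Promo months 1–15 at r₀ = 5.3%/12 = 0.00441667; months 16+ at r₁ = 23.9%/12 = 0.0199167.
After month 15: iterate B ← B·(1+r₀) − $475.00 for 15 months → $7,788.80.

$7,788.80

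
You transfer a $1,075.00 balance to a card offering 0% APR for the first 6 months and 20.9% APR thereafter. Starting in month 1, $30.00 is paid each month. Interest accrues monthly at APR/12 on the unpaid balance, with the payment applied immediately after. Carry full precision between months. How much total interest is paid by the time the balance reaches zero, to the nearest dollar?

Promo months 1–6 at r₀ = 0%/12 = 0; months 7+ at r₁ = 20.9%/12 = 0.0174167.
After month 6 (no interest yet): B = $1,075.00 − 6·$30.00 = $895.00.
Then at r₁ with $30.00/mo: n₂ = −ln(1 − r₁·B/P)/ln(1+r₁) ≈ 42.46 → 43 more payments.
Total paid = 48·$30.00 + $13.84 = $1,453.84; interest = $1,453.84 − $1,075.00 = $378.84.

$379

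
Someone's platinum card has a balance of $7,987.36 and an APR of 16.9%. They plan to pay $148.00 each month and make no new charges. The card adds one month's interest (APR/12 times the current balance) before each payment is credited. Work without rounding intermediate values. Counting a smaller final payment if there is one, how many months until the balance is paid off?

Monthly rate r = 16.9%/12 = 1.40833% = 0.0140833.
Recurrence: B ← B·(1+r) − $148.00.
Month 1: interest $112.49; balance after payment $7,951.85.
Month 2: interest $111.99; balance after payment $7,915.84.
Closed form: n = −ln(1 − rB₀/P)/ln(1+r) = −ln(0.23994)/ln(1.01408) ≈ 102.063, so the balance reaches zero during payment 103.

103 payments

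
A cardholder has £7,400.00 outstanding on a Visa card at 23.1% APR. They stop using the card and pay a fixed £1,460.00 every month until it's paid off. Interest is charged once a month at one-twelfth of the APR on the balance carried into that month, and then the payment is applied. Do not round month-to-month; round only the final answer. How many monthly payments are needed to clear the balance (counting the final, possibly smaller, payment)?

6 months

Monthly rate r = 23.1%/12 = 1.925% = 0.01925.
Recurrence: B ← B·(1+r) − £1,460.00.
Month 1: interest £142.45; balance after payment £6,082.45.
Month 2: interest £117.09; balance after payment £4,739.54.
Month 3: interest £91.24; balance after payment £3,370.77.
Month 4: interest £64.89; balance after payment £1,975.66.
Month 5: interest £38.03; balance after payment £553.69.
Month 6: interest £10.66; balance after payment £0.00.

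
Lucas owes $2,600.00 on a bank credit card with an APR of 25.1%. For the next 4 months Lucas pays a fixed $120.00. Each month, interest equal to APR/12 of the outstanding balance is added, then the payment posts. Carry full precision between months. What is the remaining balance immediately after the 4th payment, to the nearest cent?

Monthly rate r = 25.1%/12 = 2.09167% = 0.0209167.
Each month: B ← B·(1+r) − $120.00.
Month 1: interest $54.38; balance after payment $2,534.38.
Month 2: interest $53.01; balance after payment $2,467.39.
Month 3: interest $51.61; balance after payment $2,399.00.
Month 4: interest $50.18; balance after payment $2,329.18.

$2,329.18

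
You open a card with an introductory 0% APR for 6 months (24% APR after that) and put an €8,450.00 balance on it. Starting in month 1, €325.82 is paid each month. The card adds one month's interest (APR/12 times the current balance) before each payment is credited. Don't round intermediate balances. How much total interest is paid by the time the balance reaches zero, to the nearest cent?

Promo months 1–6 at r₀ = 0%/12 = 0; months 7+ at r₁ = 24%/12 = 0.02.
After month 6 (no interest yet): B = €8,450.00 − 6·€325.82 = €6,495.08.
Then at r₁ with €325.82/mo: n₂ = −ln(1 − r₁·B/P)/ln(1+r₁) ≈ 25.69 → 26 more payments.
Total paid = 31·€325.82 + €224.15 = €10,324.57; interest = €10,324.57 − €8,450.00 = €1,874.57.

€1,874.57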